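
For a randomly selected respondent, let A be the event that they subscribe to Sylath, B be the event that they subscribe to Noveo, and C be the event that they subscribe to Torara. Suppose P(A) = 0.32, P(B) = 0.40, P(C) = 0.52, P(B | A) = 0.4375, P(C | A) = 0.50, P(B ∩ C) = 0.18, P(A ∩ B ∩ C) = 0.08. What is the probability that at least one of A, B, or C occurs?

P(A ∩ B) = P(A)·P(B|A) = 0.32 × 0.4375 = 0.14
P(A ∩ C) = P(A)·P(C|A) = 0.32 × 0.50 = 0.16
Apply inclusion-exclusion:
P(A ∪ B ∪ C) = 0.32 + 0.40 + 0.52 − 0.14 − 0.16 − 0.18 + 0.08 = 0.84

0.84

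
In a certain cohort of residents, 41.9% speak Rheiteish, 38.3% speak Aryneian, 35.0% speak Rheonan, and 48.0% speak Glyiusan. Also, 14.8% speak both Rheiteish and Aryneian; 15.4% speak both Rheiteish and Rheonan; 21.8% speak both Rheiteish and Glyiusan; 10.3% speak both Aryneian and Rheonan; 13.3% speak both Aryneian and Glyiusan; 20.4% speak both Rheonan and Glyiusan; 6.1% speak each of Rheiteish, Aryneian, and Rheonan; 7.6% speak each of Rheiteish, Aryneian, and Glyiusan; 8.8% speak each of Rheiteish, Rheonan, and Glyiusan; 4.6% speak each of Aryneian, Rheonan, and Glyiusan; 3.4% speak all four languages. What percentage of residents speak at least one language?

90.9%

P(at least one) = 41.9 + 38.3 + 35.0 + 48.0 − 14.8 − 15.4 − 21.8 − 10.3 − 13.3 − 20.4 + 6.1 + 7.6 + 8.8 + 4.6 − 3.4 = 90.9%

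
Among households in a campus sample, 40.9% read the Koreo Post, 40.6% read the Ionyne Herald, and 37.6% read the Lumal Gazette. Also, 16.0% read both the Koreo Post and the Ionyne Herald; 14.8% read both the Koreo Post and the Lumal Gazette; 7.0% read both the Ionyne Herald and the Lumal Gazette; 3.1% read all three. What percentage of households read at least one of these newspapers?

84.4%

Apply inclusion-exclusion:
P(at least one) = 40.9 + 40.6 + 37.6 − 16.0 − 14.8 − 7.0 + 3.1 = 84.4%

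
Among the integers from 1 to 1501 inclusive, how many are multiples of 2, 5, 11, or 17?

By inclusion-exclusion,
floor(1501/2) + floor(1501/5) + floor(1501/11) + floor(1501/17) − floor(1501/10) − floor(1501/22) − floor(1501/34) − floor(1501/55) − floor(1501/85) − floor(1501/187) + floor(1501/110) + floor(1501/170) + floor(1501/374) + floor(1501/935) − floor(1501/1870) = 750 + 300 + 136 + 88 − 150 − 68 − 44 − 27 − 17 − 8 + 13 + 8 + 4 + 1 − 0 = 986

986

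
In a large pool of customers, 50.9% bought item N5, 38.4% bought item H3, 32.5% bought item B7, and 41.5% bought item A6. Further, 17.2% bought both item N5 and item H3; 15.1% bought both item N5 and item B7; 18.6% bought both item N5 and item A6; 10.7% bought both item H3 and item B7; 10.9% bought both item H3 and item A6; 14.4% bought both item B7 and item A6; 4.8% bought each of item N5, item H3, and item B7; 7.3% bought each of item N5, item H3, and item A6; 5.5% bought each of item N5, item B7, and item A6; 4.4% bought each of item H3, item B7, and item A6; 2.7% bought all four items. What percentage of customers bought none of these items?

4.3%

Apply inclusion-exclusion:
P(union) = 50.9 + 38.4 + 32.5 + 41.5 − 17.2 − 15.1 − 18.6 − 10.7 − 10.9 − 14.4 + 4.8 + 7.3 + 5.5 + 4.4 − 2.7 = 95.7%
P(none) = 100% − 95.7% = 4.3%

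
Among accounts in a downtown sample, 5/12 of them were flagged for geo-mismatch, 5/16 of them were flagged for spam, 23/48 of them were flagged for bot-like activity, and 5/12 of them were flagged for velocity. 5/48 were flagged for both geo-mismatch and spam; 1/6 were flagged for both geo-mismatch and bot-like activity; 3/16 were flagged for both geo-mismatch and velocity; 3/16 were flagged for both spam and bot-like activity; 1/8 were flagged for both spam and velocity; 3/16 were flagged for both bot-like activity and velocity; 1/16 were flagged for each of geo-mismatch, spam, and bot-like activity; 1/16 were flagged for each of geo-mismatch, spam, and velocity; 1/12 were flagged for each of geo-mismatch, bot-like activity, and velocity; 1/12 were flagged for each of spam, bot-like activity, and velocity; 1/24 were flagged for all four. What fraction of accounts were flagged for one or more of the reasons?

11/12

Using inclusion–exclusion:
P(at least one) = 5/12 + 5/16 + 23/48 + 5/12 − 5/48 − 1/6 − 3/16 − 3/16 − 1/8 − 3/16 + 1/16 + 1/16 + 1/12 + 1/12 − 1/24 = 11/12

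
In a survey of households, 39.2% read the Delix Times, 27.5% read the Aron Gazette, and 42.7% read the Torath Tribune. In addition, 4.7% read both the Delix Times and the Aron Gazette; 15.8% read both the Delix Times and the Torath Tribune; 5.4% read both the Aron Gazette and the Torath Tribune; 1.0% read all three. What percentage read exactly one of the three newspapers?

By inclusion–exclusion (exactly-one form):
P(exactly one) = 39.2 + 27.5 + 42.7 − 2·4.7 − 2·15.8 − 2·5.4 + 3·1.0 = 60.6%

60.6%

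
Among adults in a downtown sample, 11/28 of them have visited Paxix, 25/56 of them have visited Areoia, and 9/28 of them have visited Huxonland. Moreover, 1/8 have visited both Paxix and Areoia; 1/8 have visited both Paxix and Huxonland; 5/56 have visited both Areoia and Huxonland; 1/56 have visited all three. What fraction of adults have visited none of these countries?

By inclusion–exclusion:
P(at least one) = 11/28 + 25/56 + 9/28 − 1/8 − 1/8 − 5/56 + 1/56 = 47/56
P(none) = 1 − 47/56 = 9/56

9/56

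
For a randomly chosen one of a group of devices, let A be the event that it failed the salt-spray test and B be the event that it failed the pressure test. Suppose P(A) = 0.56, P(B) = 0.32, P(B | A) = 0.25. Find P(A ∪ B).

P(A ∩ B) = P(A)·P(B|A) = 0.56 × 0.25 = 0.14
Using inclusion–exclusion:
P(A ∪ B) = 0.56 + 0.32 − 0.14 = 0.74

0.74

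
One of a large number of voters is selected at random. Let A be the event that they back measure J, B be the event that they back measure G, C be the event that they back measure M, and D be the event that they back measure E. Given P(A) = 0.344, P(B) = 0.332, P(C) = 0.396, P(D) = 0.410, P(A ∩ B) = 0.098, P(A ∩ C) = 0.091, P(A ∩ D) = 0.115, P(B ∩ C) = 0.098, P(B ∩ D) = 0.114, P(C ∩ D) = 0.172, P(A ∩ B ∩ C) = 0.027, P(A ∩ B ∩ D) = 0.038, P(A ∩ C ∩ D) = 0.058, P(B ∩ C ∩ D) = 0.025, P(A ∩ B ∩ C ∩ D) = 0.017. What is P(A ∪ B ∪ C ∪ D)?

0.925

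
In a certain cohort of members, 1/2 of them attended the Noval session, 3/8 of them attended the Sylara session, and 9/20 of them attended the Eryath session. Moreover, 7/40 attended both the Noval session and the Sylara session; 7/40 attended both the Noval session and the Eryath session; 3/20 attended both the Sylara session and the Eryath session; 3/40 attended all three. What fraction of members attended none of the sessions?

P(at least one) = 1/2 + 3/8 + 9/20 − 7/40 − 7/40 − 3/20 + 3/40 = 9/10
P(none) = 1 − 9/10 = 1/10

1/10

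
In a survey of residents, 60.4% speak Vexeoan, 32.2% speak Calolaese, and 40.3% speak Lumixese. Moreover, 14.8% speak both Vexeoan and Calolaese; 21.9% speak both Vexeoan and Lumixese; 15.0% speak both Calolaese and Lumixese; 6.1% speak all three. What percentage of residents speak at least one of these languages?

87.3%

P(at least one) = 60.4 + 32.2 + 40.3 − 14.8 − 21.9 − 15.0 + 6.1 = 87.3%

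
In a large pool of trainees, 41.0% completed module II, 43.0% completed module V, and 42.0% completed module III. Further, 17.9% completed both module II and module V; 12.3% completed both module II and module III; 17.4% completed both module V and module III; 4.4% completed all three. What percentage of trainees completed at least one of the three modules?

82.8%

P(at least one) = 41.0 + 43.0 + 42.0 − 17.9 − 12.3 − 17.4 + 4.4 = 82.8%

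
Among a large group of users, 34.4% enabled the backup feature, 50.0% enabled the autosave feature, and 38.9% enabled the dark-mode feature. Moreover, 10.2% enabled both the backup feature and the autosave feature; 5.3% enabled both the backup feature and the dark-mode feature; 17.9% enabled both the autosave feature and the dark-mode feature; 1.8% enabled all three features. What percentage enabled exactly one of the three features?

P(exactly one) = 34.4 + 50.0 + 38.9 − 2·10.2 − 2·5.3 − 2·17.9 + 3·1.8 = 61.9%

61.9%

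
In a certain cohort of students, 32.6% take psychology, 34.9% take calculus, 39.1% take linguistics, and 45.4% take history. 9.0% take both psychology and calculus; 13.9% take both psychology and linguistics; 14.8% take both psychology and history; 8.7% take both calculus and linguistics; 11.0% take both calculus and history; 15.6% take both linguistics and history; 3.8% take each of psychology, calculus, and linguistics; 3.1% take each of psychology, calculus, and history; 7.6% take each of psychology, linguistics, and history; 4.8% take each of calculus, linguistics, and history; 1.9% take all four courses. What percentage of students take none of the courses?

3.6%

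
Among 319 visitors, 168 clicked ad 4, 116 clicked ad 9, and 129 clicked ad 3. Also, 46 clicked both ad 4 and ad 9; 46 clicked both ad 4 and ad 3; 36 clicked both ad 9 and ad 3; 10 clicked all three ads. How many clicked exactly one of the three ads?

187

N(exactly one) = 168 + 116 + 129 − 2·46 − 2·46 − 2·36 + 3·10 = 187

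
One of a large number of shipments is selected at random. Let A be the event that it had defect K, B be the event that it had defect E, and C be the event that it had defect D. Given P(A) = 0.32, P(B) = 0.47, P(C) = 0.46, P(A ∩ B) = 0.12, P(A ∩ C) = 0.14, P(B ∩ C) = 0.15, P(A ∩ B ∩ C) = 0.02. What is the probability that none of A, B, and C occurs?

Apply inclusion-exclusion:
P(A ∪ B ∪ C) = 0.32 + 0.47 + 0.46 − 0.12 − 0.14 − 0.15 + 0.02 = 0.86
P(none) = 1 − 0.86 = 0.14

0.14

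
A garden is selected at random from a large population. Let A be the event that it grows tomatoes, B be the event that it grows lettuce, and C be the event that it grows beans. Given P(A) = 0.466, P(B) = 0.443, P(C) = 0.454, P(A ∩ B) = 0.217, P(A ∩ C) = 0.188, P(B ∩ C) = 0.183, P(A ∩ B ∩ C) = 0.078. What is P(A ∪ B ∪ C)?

P(A ∪ B ∪ C) = 0.466 + 0.443 + 0.454 − 0.217 − 0.188 − 0.183 + 0.078 = 0.853

0.853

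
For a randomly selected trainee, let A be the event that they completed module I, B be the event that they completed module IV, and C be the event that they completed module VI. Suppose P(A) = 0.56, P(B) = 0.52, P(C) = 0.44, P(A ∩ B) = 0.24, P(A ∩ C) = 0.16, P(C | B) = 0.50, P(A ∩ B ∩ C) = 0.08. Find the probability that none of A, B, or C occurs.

0.06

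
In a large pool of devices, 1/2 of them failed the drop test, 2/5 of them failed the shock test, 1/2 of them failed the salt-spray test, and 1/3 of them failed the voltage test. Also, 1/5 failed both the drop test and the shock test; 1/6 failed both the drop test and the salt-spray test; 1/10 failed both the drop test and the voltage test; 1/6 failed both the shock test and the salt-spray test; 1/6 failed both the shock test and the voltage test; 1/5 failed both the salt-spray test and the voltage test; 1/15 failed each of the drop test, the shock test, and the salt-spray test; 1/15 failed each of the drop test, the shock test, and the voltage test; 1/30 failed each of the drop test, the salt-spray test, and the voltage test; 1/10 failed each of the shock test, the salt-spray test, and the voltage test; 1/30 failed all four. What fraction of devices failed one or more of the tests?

29/30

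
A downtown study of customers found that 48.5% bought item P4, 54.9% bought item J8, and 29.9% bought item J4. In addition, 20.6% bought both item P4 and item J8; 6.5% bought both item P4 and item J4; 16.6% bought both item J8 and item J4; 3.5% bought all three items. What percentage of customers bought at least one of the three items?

P(union) = 48.5 + 54.9 + 29.9 − 20.6 − 6.5 − 16.6 + 3.5 = 93.1%

93.1%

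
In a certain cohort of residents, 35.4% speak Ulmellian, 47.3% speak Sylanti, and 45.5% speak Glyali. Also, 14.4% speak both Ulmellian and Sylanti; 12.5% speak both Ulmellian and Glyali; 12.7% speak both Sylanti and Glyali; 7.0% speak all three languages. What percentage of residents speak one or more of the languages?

P(union) = 35.4 + 47.3 + 45.5 − 14.4 − 12.5 − 12.7 + 7.0 = 95.6%

95.6%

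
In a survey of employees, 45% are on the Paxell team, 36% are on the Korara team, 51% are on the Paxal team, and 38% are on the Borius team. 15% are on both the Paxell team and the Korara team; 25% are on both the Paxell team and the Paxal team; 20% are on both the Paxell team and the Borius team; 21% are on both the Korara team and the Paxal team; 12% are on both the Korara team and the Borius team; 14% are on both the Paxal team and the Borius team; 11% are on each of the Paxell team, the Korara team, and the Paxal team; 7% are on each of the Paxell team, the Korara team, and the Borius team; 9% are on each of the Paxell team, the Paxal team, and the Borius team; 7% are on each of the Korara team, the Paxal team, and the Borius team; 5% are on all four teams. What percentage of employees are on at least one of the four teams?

Apply inclusion-exclusion:
P(at least one) = 45 + 36 + 51 + 38 − 15 − 25 − 20 − 21 − 12 − 14 + 11 + 7 + 9 + 7 − 5 = 92%

92%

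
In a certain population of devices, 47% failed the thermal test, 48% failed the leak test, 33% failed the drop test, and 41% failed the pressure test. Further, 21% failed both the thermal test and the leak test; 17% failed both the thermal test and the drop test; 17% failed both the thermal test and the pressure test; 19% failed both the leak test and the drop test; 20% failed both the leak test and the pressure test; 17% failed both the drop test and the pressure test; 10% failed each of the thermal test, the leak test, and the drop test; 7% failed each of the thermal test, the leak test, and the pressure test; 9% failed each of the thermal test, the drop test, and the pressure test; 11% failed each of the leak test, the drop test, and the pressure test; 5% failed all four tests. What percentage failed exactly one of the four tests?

38%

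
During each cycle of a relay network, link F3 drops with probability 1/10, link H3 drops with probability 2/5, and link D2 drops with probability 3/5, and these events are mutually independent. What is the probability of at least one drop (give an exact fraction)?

P(none) = (1 − 1/10) × (1 − 2/5) × (1 − 3/5) = 9/10 × 3/5 × 2/5 = 27/125
P(at least one) = 1 − 27/125 = 98/125

98/125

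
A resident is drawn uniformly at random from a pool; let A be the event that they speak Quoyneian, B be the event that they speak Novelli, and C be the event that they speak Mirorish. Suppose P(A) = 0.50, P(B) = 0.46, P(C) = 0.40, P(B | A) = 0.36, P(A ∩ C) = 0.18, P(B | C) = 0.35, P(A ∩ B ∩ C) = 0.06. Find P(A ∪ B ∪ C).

0.92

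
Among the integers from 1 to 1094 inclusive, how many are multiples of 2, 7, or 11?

Inclusion–exclusion gives
547 + 156 + 99 − 78 − 49 − 14 + 7 = 668

668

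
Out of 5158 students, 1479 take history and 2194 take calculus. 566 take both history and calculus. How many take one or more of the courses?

Using inclusion–exclusion:
N(≥1) = 1479 + 2194 − 566 = 3107

3107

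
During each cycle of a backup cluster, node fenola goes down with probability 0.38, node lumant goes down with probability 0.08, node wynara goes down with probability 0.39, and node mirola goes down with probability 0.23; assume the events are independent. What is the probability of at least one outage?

0.73208312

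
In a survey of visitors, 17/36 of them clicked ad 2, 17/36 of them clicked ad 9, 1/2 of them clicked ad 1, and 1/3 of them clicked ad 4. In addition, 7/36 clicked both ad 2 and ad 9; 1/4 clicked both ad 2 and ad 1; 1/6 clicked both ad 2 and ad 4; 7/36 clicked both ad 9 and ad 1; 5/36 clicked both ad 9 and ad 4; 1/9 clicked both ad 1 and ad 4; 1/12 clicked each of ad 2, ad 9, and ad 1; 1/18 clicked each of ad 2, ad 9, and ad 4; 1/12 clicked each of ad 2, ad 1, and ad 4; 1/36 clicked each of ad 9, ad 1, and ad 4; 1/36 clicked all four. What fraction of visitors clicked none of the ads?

1/18

By inclusion-exclusion,
P(union) = 17/36 + 17/36 + 1/2 + 1/3 − 7/36 − 1/4 − 1/6 − 7/36 − 5/36 − 1/9 + 1/12 + 1/18 + 1/12 + 1/36 − 1/36 = 17/18
P(none) = 1 − 17/18 = 1/18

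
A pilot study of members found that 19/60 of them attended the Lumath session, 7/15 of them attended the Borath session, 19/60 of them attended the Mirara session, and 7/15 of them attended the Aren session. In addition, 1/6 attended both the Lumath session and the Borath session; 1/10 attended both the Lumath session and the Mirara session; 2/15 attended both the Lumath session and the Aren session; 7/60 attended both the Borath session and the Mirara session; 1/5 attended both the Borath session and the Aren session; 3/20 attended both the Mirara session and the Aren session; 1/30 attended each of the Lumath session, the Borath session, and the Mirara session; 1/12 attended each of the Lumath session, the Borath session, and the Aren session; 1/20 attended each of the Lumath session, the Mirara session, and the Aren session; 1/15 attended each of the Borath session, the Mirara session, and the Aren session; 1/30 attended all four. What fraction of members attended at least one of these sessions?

By inclusion–exclusion:
P(at least one) = 19/60 + 7/15 + 19/60 + 7/15 − 1/6 − 1/10 − 2/15 − 7/60 − 1/5 − 3/20 + 1/30 + 1/12 + 1/20 + 1/15 − 1/30 = 9/10

9/10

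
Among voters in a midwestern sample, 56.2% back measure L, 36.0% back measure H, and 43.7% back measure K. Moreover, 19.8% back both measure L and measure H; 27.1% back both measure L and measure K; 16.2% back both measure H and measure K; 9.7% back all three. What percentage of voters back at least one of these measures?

82.5%

By inclusion–exclusion:
P(≥1) = 56.2 + 36.0 + 43.7 − 19.8 − 27.1 − 16.2 + 9.7 = 82.5%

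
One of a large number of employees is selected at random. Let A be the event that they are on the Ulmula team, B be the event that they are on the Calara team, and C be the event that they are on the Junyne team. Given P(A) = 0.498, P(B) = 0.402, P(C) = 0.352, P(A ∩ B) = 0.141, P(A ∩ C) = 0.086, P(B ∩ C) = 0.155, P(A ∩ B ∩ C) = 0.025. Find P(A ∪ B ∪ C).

0.895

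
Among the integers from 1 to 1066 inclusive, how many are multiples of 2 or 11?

Apply inclusion-exclusion:
floor(1066/2) + floor(1066/11) − floor(1066/22) = 533 + 96 − 48 = 581

581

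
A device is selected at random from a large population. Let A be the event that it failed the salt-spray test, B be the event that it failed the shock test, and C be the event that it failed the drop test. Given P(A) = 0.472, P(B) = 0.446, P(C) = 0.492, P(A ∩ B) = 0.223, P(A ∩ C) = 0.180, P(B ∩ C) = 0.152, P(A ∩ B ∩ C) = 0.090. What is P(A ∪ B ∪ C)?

0.945

By inclusion-exclusion,
P(A ∪ B ∪ C) = 0.472 + 0.446 + 0.492 − 0.223 − 0.180 − 0.152 + 0.090 = 0.945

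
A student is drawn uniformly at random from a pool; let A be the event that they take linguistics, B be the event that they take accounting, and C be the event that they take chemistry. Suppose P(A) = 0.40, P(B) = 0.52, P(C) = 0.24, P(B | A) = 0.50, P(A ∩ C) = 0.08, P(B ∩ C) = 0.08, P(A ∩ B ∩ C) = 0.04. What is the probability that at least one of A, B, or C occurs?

P(A ∩ B) = P(A)·P(B|A) = 0.40 × 0.50 = 0.20
P(A ∪ B ∪ C) = 0.40 + 0.52 + 0.24 − 0.20 − 0.08 − 0.08 + 0.04 = 0.84

0.84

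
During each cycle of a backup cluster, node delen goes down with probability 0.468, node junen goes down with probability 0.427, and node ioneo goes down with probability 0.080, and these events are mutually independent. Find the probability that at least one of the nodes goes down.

0.71955088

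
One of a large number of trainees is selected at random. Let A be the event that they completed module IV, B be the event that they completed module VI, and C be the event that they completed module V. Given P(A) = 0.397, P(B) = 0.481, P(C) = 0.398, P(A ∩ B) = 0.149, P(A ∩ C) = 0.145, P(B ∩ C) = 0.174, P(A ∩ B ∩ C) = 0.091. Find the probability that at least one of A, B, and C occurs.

0.899

Apply inclusion-exclusion:
P(A ∪ B ∪ C) = 0.397 + 0.481 + 0.398 − 0.149 − 0.145 − 0.174 + 0.091 = 0.899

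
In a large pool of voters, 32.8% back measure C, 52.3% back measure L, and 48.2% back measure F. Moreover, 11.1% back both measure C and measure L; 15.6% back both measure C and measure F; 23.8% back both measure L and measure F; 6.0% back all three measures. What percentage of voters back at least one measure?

88.8%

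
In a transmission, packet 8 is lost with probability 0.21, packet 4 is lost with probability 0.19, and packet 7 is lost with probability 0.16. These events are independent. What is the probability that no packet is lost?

P(none) = (1 − 0.21) × (1 − 0.19) × (1 − 0.16) = 0.79 × 0.81 × 0.84 = 0.537516

0.537516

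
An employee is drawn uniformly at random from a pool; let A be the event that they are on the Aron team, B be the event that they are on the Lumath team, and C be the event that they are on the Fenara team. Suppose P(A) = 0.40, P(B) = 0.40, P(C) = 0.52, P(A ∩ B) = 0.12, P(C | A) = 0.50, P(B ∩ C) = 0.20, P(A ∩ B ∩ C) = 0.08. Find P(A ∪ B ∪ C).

P(A ∩ C) = P(A)·P(C|A) = 0.40 × 0.50 = 0.20
P(A ∪ B ∪ C) = 0.40 + 0.40 + 0.52 − 0.12 − 0.20 − 0.20 + 0.08 = 0.88

0.88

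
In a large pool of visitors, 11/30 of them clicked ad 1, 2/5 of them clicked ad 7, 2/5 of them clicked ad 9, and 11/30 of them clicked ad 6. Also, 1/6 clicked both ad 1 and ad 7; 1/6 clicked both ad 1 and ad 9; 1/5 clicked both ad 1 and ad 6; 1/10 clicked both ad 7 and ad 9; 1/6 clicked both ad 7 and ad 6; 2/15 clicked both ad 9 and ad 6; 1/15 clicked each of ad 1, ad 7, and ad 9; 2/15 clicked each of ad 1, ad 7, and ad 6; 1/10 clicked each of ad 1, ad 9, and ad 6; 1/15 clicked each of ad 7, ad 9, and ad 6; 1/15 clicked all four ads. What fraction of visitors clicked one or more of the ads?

9/10

P(at least one) = 11/30 + 2/5 + 2/5 + 11/30 − 1/6 − 1/6 − 1/5 − 1/10 − 1/6 − 2/15 + 1/15 + 2/15 + 1/10 + 1/15 − 1/15 = 9/10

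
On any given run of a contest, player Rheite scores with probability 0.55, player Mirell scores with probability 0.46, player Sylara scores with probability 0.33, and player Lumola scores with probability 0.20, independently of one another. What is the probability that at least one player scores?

0.869752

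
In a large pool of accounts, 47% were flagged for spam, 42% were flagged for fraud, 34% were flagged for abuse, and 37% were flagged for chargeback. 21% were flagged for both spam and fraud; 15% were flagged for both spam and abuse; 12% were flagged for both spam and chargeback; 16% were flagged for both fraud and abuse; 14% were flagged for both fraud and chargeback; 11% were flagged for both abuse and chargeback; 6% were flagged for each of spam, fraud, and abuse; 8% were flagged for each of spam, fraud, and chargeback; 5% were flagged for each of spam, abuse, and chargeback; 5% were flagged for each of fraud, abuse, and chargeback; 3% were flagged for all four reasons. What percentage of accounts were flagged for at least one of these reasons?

P(union) = 47 + 42 + 34 + 37 − 21 − 15 − 12 − 16 − 14 − 11 + 6 + 8 + 5 + 5 − 3 = 92%

92%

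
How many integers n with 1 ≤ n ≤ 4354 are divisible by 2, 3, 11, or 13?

3136

Inclusion–exclusion gives
2177 + 1451 + 395 + 334 − 725 − 197 − 167 − 131 − 111 − 30 + 65 + 55 + 15 + 10 − 5 = 3136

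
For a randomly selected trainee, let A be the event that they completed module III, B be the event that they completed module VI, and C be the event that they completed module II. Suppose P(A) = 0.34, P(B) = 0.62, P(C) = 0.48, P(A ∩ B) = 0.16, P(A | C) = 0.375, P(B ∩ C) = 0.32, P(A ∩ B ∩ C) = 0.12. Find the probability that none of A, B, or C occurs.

0.10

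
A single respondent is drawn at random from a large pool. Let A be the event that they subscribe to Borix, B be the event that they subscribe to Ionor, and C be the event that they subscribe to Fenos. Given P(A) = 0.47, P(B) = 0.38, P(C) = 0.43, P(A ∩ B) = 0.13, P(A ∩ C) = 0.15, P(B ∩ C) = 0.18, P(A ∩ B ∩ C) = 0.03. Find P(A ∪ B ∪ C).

P(A ∪ B ∪ C) = 0.47 + 0.38 + 0.43 − 0.13 − 0.15 − 0.18 + 0.03 = 0.85

0.85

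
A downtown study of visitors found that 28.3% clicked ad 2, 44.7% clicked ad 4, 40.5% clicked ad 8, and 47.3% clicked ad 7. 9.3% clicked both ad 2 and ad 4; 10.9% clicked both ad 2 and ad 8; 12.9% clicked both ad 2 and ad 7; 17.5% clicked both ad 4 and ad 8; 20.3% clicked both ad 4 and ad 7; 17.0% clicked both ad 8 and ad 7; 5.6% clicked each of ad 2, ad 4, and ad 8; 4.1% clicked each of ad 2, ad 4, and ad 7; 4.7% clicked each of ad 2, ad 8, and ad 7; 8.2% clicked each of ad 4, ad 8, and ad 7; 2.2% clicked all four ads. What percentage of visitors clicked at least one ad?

P(≥1) = 28.3 + 44.7 + 40.5 + 47.3 − 9.3 − 10.9 − 12.9 − 17.5 − 20.3 − 17.0 + 5.6 + 4.1 + 4.7 + 8.2 − 2.2 = 93.3%

93.3%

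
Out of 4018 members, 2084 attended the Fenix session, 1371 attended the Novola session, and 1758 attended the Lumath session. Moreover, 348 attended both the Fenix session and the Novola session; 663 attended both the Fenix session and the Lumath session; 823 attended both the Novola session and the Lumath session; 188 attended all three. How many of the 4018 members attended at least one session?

3567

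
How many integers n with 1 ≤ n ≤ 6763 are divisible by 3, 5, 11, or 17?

3677

Using inclusion–exclusion:
⌊6763/3⌋ + ⌊6763/5⌋ + ⌊6763/11⌋ + ⌊6763/17⌋ − ⌊6763/15⌋ − ⌊6763/33⌋ − ⌊6763/51⌋ − ⌊6763/55⌋ − ⌊6763/85⌋ − ⌊6763/187⌋ + ⌊6763/165⌋ + ⌊6763/255⌋ + ⌊6763/561⌋ + ⌊6763/935⌋ − ⌊6763/2805⌋ = 2254 + 1352 + 614 + 397 − 450 − 204 − 132 − 122 − 79 − 36 + 40 + 26 + 12 + 7 − 2 = 3677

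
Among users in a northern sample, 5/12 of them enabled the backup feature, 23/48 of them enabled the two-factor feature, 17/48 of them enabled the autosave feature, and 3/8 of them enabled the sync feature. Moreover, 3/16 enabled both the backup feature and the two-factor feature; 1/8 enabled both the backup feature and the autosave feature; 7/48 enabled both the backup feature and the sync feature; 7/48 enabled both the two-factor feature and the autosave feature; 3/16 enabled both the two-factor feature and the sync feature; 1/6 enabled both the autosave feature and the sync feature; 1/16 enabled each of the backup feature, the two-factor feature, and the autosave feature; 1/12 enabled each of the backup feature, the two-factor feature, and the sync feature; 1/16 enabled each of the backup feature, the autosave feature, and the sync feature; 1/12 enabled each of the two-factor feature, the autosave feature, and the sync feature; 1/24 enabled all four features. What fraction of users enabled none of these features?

1/12

Using inclusion–exclusion:
P(≥1) = 5/12 + 23/48 + 17/48 + 3/8 − 3/16 − 1/8 − 7/48 − 7/48 − 3/16 − 1/6 + 1/16 + 1/12 + 1/16 + 1/12 − 1/24 = 11/12
P(none) = 1 − 11/12 = 1/12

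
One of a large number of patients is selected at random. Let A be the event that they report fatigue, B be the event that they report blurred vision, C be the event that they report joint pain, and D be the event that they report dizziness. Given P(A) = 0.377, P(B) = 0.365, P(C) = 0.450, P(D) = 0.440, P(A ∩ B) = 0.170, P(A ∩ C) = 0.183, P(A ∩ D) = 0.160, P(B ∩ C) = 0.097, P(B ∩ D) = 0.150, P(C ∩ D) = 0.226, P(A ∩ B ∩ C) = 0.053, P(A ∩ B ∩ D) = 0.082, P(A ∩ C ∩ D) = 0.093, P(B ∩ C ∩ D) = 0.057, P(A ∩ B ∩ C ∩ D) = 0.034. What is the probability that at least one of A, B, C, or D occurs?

P(A ∪ B ∪ C ∪ D) = 0.377 + 0.365 + 0.450 + 0.440 − 0.170 − 0.183 − 0.160 − 0.097 − 0.150 − 0.226 + 0.053 + 0.082 + 0.093 + 0.057 − 0.034 = 0.897

0.897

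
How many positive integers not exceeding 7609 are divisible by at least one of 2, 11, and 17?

4354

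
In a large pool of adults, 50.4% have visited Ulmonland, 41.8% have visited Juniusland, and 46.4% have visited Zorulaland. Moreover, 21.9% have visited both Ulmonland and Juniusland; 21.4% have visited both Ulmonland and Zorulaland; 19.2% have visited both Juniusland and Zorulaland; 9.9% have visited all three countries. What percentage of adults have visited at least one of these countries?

P(union) = 50.4 + 41.8 + 46.4 − 21.9 − 21.4 − 19.2 + 9.9 = 86.0%

86.0%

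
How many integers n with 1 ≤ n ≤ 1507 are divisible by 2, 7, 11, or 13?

Inclusion–exclusion gives
⌊1507/2⌋ + ⌊1507/7⌋ + ⌊1507/11⌋ + ⌊1507/13⌋ − ⌊1507/14⌋ − ⌊1507/22⌋ − ⌊1507/26⌋ − ⌊1507/77⌋ − ⌊1507/91⌋ − ⌊1507/143⌋ + ⌊1507/154⌋ + ⌊1507/182⌋ + ⌊1507/286⌋ + ⌊1507/1001⌋ − ⌊1507/2002⌋ = 753 + 215 + 137 + 115 − 107 − 68 − 57 − 19 − 16 − 10 + 9 + 8 + 5 + 1 − 0 = 966

966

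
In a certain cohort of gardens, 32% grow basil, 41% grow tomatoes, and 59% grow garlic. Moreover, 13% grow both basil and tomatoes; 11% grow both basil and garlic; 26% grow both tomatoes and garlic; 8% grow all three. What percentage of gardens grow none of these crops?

P(union) = 32 + 41 + 59 − 13 − 11 − 26 + 8 = 90%
P(none) = 100% − 90% = 10%

10%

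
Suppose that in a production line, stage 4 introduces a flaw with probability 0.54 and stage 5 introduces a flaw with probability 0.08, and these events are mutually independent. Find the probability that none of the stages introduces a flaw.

P(none) = (1 − 0.54) × (1 − 0.08) = 0.46 × 0.92 = 0.4232

0.4232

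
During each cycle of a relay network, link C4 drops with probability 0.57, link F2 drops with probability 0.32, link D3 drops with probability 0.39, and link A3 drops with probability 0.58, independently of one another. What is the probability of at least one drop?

P(none) = (1 − 0.57) × (1 − 0.32) × (1 − 0.39) × (1 − 0.58) = 0.43 × 0.68 × 0.61 × 0.42 = 0.07491288
P(at least one) = 1 − 0.07491288 = 0.92508712

0.92508712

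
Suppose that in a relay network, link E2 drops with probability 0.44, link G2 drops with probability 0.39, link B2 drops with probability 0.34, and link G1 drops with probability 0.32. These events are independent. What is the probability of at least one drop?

0.84668992

P(none) = (1 − 0.44) × (1 − 0.39) × (1 − 0.34) × (1 − 0.32) = 0.56 × 0.61 × 0.66 × 0.68 = 0.15331008
P(at least one) = 1 − 0.15331008 = 0.84668992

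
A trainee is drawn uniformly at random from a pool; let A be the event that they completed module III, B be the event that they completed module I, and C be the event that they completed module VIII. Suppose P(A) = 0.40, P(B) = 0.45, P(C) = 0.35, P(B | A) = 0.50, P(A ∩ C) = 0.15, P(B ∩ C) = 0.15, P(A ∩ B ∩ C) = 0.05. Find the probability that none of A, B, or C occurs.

P(A ∩ B) = P(A)·P(B|A) = 0.40 × 0.50 = 0.20
P(A ∪ B ∪ C) = 0.40 + 0.45 + 0.35 − 0.20 − 0.15 − 0.15 + 0.05 = 0.75
P(none) = 1 − 0.75 = 0.25

0.25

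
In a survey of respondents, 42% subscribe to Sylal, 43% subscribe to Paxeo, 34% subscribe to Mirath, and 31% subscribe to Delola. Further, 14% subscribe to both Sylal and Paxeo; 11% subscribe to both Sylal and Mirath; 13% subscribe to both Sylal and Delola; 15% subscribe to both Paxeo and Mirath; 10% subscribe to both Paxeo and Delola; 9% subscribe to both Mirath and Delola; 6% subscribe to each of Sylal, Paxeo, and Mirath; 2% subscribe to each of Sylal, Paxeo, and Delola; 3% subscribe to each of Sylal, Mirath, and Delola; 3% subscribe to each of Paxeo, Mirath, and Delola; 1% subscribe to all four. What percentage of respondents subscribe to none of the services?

9%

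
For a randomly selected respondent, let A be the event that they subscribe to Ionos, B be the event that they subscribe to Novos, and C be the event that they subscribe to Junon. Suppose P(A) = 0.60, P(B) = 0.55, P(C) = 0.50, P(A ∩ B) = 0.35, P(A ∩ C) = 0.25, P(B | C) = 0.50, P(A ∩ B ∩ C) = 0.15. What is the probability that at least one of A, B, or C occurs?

0.95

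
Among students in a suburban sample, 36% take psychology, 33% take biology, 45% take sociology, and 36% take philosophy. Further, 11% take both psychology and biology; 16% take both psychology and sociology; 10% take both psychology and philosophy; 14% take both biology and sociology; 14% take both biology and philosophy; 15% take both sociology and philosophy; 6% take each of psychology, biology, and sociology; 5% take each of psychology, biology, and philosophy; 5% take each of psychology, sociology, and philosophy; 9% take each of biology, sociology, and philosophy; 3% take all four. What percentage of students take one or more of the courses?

92%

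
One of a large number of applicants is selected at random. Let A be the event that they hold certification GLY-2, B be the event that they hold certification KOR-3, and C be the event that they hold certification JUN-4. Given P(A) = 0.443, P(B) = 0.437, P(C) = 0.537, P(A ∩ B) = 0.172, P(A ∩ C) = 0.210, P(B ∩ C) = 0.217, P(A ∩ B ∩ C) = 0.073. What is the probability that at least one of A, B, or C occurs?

0.891

By inclusion-exclusion,
P(A ∪ B ∪ C) = 0.443 + 0.437 + 0.537 − 0.172 − 0.210 − 0.217 + 0.073 = 0.891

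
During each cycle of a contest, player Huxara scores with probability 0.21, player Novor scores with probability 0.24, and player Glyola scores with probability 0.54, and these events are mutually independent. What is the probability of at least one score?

0.723816

Independence gives P(none) = ∏(1 − pᵢ).
P(none) = (1 − 0.21) × (1 − 0.24) × (1 − 0.54) = 0.79 × 0.76 × 0.46 = 0.276184
P(at least one) = 1 − 0.276184 = 0.723816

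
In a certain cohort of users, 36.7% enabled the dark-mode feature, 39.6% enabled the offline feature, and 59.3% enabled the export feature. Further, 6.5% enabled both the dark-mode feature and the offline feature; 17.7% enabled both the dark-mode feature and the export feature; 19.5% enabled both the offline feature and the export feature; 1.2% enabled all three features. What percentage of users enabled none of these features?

P(at least one) = 36.7 + 39.6 + 59.3 − 6.5 − 17.7 − 19.5 + 1.2 = 93.1%
P(none) = 100% − 93.1% = 6.9%

6.9%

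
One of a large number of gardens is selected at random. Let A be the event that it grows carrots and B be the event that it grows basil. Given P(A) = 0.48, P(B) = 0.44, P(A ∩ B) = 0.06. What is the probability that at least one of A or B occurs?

Using inclusion–exclusion:
P(A ∪ B) = 0.48 + 0.44 − 0.06 = 0.86

0.86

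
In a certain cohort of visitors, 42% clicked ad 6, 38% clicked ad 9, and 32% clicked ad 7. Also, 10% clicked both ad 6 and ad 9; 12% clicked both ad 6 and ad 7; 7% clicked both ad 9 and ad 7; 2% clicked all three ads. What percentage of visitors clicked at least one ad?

85%

Apply inclusion-exclusion:
P(at least one) = 42 + 38 + 32 − 10 − 12 − 7 + 2 = 85%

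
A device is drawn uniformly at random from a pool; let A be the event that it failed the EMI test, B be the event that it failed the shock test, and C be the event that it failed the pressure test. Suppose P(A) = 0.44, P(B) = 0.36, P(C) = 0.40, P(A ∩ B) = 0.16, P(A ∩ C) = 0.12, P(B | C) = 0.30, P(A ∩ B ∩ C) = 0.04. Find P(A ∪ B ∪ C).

0.84

P(B ∩ C) = P(C)·P(B|C) = 0.40 × 0.30 = 0.12
P(A ∪ B ∪ C) = 0.44 + 0.36 + 0.40 − 0.16 − 0.12 − 0.12 + 0.04 = 0.84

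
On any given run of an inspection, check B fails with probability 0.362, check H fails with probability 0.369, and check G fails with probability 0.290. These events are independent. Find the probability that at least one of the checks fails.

0.71416962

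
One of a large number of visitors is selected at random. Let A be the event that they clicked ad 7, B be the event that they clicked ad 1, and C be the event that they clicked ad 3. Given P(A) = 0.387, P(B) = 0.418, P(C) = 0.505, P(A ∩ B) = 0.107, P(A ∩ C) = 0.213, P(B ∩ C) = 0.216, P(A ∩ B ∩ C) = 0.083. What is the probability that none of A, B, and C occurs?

By inclusion–exclusion:
P(A ∪ B ∪ C) = 0.387 + 0.418 + 0.505 − 0.107 − 0.213 − 0.216 + 0.083 = 0.857
P(none) = 1 − 0.857 = 0.143

0.143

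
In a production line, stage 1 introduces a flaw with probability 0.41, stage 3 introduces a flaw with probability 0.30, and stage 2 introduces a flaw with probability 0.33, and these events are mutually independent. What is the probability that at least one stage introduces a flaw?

P(none) = (1 − 0.41) × (1 − 0.30) × (1 − 0.33) = 0.59 × 0.70 × 0.67 = 0.27671
P(at least one) = 1 − 0.27671 = 0.72329

0.72329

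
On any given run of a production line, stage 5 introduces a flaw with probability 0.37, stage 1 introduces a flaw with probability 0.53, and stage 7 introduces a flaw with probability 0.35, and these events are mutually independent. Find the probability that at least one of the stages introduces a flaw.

P(none) = (1 − 0.37) × (1 − 0.53) × (1 − 0.35) = 0.63 × 0.47 × 0.65 = 0.192465
P(at least one) = 1 − 0.192465 = 0.807535

0.807535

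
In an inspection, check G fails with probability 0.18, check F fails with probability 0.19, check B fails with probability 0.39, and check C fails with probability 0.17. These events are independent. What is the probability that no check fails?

0.33628446

P(none) = (1 − 0.18) × (1 − 0.19) × (1 − 0.39) × (1 − 0.17) = 0.82 × 0.81 × 0.61 × 0.83 = 0.33628446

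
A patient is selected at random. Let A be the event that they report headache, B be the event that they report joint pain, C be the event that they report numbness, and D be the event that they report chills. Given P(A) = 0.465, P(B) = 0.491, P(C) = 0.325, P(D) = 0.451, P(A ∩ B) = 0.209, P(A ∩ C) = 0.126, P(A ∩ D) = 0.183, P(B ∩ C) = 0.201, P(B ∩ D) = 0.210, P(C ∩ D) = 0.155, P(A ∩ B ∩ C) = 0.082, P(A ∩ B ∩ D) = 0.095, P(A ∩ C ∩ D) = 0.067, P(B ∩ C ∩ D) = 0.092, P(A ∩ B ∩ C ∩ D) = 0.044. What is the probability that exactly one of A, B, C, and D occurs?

P(exactly one) = 0.465 + 0.491 + 0.325 + 0.451 − 2·0.209 − 2·0.126 − 2·0.183 − 2·0.201 − 2·0.210 − 2·0.155 + 3·0.082 + 3·0.095 + 3·0.067 + 3·0.092 − 4·0.044 = 0.396

0.396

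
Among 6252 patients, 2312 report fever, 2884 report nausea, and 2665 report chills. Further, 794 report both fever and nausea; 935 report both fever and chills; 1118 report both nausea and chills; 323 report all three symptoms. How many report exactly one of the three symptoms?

3136

|exactly one| = 2312 + 2884 + 2665 − 2·794 − 2·935 − 2·1118 + 3·323 = 3136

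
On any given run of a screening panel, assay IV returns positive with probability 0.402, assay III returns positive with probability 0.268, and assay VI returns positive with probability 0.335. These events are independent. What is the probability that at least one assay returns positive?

0.70890556

Since the events are independent, P(none) is the product of the individual non-occurrence probabilities.
P(none) = (1 − 0.402) × (1 − 0.268) × (1 − 0.335) = 0.598 × 0.732 × 0.665 = 0.29109444
P(at least one) = 1 − 0.29109444 = 0.70890556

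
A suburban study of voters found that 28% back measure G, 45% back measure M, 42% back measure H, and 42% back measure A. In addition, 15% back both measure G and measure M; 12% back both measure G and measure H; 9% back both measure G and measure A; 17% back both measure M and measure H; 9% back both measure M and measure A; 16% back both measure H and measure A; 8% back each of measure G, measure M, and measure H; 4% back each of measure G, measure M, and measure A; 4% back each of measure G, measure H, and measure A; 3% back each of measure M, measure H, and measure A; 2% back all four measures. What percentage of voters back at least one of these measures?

Apply inclusion-exclusion:
P(≥1) = 28 + 45 + 42 + 42 − 15 − 12 − 9 − 17 − 9 − 16 + 8 + 4 + 4 + 3 − 2 = 96%

96%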